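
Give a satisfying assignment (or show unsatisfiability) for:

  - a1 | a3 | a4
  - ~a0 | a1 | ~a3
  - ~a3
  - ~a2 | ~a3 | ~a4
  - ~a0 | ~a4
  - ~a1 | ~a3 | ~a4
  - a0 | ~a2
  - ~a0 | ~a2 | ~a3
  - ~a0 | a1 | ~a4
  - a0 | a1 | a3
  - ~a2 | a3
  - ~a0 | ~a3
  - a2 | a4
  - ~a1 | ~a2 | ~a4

a0 = False, a1 = True, a2 = False, a3 = False, a4 = True

Unit clause (~a3) forces a3 = False.
In (~a2 | a3) only ~a2 is left, so a2 = False.
In (a2 | a4) only a4 is left, so a4 = True.
In (~a0 | ~a4) only ~a0 is left, so a0 = False.
In (a0 | a1 | a3) only a1 is left, so a1 = True.
All clauses satisfied.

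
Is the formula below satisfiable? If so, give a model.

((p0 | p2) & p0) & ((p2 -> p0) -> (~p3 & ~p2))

p0: True, p2: False, p3: False

  (p0 | p2) & p0 = True
    p0 | p2 = True
  (p2 -> p0) -> (~p3 & ~p2) = True
    p2 -> p0 = True
    ~p3 & ~p2 = True
      ~p3 = True
      ~p2 = True
Both conjuncts True, so the formula holds.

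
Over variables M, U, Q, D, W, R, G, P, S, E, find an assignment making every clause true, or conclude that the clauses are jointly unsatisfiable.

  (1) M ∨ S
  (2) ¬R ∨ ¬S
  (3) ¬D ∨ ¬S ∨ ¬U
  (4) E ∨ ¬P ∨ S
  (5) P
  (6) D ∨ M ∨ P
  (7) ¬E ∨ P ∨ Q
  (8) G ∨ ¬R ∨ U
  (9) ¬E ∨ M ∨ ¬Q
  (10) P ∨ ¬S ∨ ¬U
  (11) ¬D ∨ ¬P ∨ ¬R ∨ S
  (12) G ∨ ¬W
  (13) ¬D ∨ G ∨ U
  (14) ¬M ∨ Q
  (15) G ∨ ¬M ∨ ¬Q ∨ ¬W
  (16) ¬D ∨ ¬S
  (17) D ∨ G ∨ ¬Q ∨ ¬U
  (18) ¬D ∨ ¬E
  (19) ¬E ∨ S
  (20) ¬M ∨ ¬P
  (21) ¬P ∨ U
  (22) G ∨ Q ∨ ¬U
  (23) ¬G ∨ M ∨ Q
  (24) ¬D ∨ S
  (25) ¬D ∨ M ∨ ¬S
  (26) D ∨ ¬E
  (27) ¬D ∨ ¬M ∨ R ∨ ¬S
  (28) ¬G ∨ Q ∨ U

M = False, U = True, Q = True, D = False, W = False, R = False, G = True, P = True, S = True, E = False

Unit clause (P) forces P = True.
In (¬M ∨ ¬P) only ¬M is left, so M = False.
In (¬P ∨ U) only U is left, so U = True.
In (M ∨ S) only S is left, so S = True.
In (¬R ∨ ¬S) only ¬R is left, so R = False.
In (¬D ∨ ¬S ∨ ¬U) only ¬D is left, so D = False.
In (D ∨ ¬E) only ¬E is left, so E = False.
Try Q = False:
  (G ∨ Q ∨ ¬U) forces G = True.
  clause (¬G ∨ M ∨ Q) is falsified — backtrack.
So Q = True.
  then (D ∨ G ∨ ¬Q ∨ ¬U) forces G = True.
Set W = False.
All clauses satisfied.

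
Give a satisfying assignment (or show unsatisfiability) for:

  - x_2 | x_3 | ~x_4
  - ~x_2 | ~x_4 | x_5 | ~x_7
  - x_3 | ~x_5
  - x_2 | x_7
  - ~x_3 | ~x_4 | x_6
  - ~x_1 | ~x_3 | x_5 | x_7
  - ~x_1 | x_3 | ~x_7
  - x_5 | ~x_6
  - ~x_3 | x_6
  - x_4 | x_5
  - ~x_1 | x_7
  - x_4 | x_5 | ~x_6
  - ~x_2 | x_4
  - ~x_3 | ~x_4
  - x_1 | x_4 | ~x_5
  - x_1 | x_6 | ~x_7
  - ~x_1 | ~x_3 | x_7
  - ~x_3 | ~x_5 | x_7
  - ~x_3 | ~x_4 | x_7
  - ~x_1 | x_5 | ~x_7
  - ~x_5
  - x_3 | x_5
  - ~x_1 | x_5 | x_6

Case x_5 = True:
  Clause (~x_5) is falsified — contradiction.
Case x_5 = False:
  (x_5 | ~x_6) forces x_6 = False.
  (~x_3 | x_6) forces x_3 = False.
  Clause (x_3 | x_5) is falsified — contradiction.
Both cases fail, so the formula is unsatisfiable.

Unsatisfiable — no assignment works.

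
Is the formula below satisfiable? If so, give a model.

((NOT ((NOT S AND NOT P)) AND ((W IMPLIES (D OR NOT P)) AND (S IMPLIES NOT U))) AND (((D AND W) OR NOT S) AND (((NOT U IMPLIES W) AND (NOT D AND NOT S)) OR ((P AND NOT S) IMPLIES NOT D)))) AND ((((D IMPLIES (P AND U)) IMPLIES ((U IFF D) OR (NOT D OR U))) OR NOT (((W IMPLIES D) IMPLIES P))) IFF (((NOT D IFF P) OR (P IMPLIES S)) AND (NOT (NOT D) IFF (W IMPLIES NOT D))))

UNSATISFIABLE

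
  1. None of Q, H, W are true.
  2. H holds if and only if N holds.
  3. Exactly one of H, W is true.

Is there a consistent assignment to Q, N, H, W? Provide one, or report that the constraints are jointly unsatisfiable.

Case Q = True:
  Constraint (1) is violated (Q=T) — contradiction.
Case Q = False:
  (1) forces H = False.
  (1) forces W = False.
  Constraint (3) is violated (H=F, W=F) — contradiction.
Both cases fail — unsatisfiable.

UNSATISFIABLE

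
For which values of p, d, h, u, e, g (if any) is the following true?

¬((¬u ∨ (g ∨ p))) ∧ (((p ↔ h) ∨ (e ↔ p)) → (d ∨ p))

p: False; d: False; h: True; u: True; e: True; g: False

  ¬((¬u ∨ (g ∨ p))) = True
    ¬u ∨ (g ∨ p) = False
      ¬u = False
      g ∨ p = False
  ((p ↔ h) ∨ (e ↔ p)) → (d ∨ p) = True
    (p ↔ h) ∨ (e ↔ p) = False
      p ↔ h = False
      e ↔ p = False
    d ∨ p = False
Both conjuncts True, so the formula holds.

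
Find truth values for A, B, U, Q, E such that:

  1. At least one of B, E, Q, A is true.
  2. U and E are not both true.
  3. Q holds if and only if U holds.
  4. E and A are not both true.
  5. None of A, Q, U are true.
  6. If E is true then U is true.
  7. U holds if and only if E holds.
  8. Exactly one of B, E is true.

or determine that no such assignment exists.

A = False, B = True, U = False, Q = False, E = False

  (1) {B, E, Q, A}: 1 true — at least one ✓
  (2) U=F, E=F — not both ✓
  (3) Q=F, U=F — same ✓
  (4) E=F, A=F — not both ✓
  (5) {A, Q, U}: 0 true — none ✓
  (6) E=F ⇒ U: vacuous ✓
  (7) U=F, E=F — same ✓
  (8) {B, E}: 1 true — exactly one ✓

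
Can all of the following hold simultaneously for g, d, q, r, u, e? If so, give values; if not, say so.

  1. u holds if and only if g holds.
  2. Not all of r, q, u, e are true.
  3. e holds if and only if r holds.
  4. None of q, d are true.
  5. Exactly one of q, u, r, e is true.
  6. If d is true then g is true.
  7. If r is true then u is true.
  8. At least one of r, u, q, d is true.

g=T, d=F, q=F, r=F, u=T, e=F

  (1) u=T, g=T — same ✓
  (2) {r, q, u, e}: 1/4 true — not all ✓
  (3) e=F, r=F — same ✓
  (4) {q, d}: 0 true — none ✓
  (5) {q, u, r, e}: 1 true — exactly one ✓
  (6) d=F ⇒ g: vacuous ✓
  (7) r=F ⇒ u: vacuous ✓
  (8) {r, u, q, d}: 1 true — at least one ✓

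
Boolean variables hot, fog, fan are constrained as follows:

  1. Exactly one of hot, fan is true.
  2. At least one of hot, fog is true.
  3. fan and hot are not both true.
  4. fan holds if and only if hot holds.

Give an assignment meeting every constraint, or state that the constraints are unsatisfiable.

Unsatisfiable

Case hot = True:
  (1) with hot=T forces fan = False.
  Constraint (4) is violated (fan=F, hot=T) — contradiction.
Case hot = False:
  (1) with hot=F forces fan = True.
  Constraint (4) is violated (fan=T, hot=F) — contradiction.
Both cases fail — unsatisfiable.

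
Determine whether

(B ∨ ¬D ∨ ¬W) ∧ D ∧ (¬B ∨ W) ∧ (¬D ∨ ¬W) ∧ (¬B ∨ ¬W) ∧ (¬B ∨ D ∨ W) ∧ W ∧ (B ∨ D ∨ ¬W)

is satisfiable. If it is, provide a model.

Case W = True:
  (D) forces D = True.
  Clause (¬D ∨ ¬W) is falsified — contradiction.
Case W = False:
  Clause (W) is falsified — contradiction.
Both cases fail, so the formula is unsatisfiable.

Unsatisfiable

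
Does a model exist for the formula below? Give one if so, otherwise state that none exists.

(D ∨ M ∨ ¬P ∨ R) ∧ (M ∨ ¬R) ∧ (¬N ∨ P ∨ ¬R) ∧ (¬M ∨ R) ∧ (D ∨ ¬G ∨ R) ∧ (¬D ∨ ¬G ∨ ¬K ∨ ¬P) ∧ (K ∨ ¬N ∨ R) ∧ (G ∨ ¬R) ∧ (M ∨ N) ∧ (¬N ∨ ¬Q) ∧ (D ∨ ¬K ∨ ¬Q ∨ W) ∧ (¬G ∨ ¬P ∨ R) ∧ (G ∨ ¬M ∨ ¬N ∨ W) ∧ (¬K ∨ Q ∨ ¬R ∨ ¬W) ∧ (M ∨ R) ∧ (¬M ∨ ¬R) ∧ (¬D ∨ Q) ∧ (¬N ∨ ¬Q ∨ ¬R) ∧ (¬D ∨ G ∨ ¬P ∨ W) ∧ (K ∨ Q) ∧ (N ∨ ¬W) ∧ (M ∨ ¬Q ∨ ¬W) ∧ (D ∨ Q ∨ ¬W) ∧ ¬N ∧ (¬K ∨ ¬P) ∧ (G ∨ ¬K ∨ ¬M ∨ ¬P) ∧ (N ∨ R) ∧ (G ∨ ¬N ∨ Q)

Unsatisfiable — no assignment works.

Case R = True:
  (M ∨ ¬R) forces M = True.
  Clause (¬M ∨ ¬R) is falsified — contradiction.
Case R = False:
  (¬M ∨ R) forces M = False.
  Clause (M ∨ R) is falsified — contradiction.
Both cases fail, so the formula is unsatisfiable.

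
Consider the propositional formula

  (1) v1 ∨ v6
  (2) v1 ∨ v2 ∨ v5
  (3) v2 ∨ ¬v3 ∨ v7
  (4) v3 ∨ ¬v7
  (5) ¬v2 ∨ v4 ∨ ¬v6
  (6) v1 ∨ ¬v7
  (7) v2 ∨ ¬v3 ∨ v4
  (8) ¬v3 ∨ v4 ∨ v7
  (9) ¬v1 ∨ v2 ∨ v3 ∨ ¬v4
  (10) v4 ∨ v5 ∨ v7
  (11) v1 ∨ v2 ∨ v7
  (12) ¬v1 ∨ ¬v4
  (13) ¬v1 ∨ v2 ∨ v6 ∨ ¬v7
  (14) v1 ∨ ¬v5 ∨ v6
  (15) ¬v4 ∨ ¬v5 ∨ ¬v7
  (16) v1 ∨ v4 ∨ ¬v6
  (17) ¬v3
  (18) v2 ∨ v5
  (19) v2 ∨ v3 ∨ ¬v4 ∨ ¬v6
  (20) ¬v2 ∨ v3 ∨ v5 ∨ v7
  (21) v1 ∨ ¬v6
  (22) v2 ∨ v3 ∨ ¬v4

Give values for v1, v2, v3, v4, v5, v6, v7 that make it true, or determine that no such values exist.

v1: True, v2: True, v3: False, v4: False, v5: True, v6: False, v7: False

Unit clause (¬v3) forces v3 = False.
In (v3 ∨ ¬v7) only ¬v7 is left, so v7 = False.
Try v1 = False:
  (v1 ∨ v6) forces v6 = True.
  clause (v1 ∨ ¬v6) is falsified — backtrack.
So v1 = True.
  then (¬v1 ∨ ¬v4) forces v4 = False.
  then (v4 ∨ v5 ∨ v7) forces v5 = True.
Set v2 = True.
  then (¬v2 ∨ v4 ∨ ¬v6) forces v6 = False.
All clauses satisfied.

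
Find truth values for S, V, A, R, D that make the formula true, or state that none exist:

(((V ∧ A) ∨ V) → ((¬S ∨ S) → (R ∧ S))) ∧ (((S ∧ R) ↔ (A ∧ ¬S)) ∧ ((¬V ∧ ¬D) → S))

S = True, V = False, A = False, R = False, D = True

  ((V ∧ A) ∨ V) → ((¬S ∨ S) → (R ∧ S)) = True
    (V ∧ A) ∨ V = False
      V ∧ A = False
    (¬S ∨ S) → (R ∧ S) = False
      ¬S ∨ S = True
        ¬S = False
      R ∧ S = False
  ((S ∧ R) ↔ (A ∧ ¬S)) ∧ ((¬V ∧ ¬D) → S) = True
    (S ∧ R) ↔ (A ∧ ¬S) = True
      S ∧ R = False
      A ∧ ¬S = False
        ¬S = False
    (¬V ∧ ¬D) → S = True
      ¬V ∧ ¬D = False
        ¬V = True
        ¬D = False
Both conjuncts True, so the formula holds.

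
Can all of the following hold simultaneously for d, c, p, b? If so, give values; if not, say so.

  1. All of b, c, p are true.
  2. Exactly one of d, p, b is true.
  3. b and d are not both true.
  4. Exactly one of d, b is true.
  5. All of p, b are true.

Case p = True:
  (1) forces b = True.
  Constraint (2) is violated (p=T, b=T) — contradiction.
Case p = False:
  Constraint (1) is violated (p=F) — contradiction.
Both cases fail — unsatisfiable.

No satisfying assignment exists.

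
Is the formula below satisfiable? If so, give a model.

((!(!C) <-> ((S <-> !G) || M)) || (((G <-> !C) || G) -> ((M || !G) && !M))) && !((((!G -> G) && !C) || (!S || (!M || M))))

The conjunct !((((!G -> G) && !C) || (!S || (!M || M)))) is unsatisfiable on its own:
  M = True: this becomes !((((!G -> G) && !C) || True)) = False.
  M = False: this becomes !((((!G -> G) && !C) || True)) = False.
So the whole conjunction is unsatisfiable.

No satisfying assignment exists.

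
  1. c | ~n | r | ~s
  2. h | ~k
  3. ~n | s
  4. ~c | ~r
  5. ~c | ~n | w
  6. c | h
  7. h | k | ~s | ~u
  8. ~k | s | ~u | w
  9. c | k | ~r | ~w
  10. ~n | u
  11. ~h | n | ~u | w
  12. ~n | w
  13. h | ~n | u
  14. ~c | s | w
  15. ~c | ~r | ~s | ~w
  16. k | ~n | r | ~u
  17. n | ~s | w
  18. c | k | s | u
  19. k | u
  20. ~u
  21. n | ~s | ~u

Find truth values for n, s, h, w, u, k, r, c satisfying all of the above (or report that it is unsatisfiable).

n = False, s = False, h = True, w = True, u = False, k = True, r = False, c = False

Unit clause (~u) forces u = False.
In (~n | u) only ~n is left, so n = False.
In (k | u) only k is left, so k = True.
In (h | ~k) only h is left, so h = True.
Set s = False.
Set w = True.
Set r = False.
Set c = False.
All clauses satisfied.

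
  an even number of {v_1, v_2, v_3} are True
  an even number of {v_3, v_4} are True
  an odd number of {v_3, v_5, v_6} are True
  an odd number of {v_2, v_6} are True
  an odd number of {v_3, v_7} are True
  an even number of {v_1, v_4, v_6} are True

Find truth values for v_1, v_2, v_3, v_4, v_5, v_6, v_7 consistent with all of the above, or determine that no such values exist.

The formula is unsatisfiable.

Adding constraints 1, 2, 4, 6 mod 2: every variable appears an even number of times on the left, so the left side is 0.
But the right sides sum to 1 (mod 2). 0 ≠ 1 — the system is inconsistent.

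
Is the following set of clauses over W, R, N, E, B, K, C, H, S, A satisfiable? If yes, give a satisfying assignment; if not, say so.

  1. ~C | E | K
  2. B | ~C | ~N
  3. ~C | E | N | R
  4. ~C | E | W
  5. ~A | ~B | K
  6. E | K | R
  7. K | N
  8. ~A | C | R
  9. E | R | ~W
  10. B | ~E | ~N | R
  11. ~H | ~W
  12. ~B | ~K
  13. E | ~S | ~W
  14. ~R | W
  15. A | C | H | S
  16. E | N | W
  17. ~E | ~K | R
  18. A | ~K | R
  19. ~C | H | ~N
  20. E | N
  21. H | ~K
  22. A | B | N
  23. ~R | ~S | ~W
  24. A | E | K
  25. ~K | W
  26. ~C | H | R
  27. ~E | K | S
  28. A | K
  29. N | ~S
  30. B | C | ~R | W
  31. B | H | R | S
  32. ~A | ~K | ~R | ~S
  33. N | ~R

W = True; R = True; N = True; E = False; B = False; K = False; C = False; H = False; S = False; A = True

Set W = True.
  then (~H | ~W) forces H = False.
  then (H | ~K) forces K = False.
  then (A | K) forces A = True.
  then (~A | ~B | K) forces B = False.
  then (K | N) forces N = True.
  then (~C | H | ~N) forces C = False.
  then (~A | C | R) forces R = True.
  then (~R | ~S | ~W) forces S = False.
  then (~E | K | S) forces E = False.
All clauses satisfied.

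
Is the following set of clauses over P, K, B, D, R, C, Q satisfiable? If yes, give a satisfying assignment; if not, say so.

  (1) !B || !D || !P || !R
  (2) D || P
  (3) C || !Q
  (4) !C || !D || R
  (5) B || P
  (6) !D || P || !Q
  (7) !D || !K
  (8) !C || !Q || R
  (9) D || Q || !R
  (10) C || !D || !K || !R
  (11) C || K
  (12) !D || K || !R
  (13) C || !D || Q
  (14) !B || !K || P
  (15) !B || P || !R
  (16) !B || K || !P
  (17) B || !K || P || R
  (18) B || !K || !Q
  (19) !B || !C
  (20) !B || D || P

Set P = True.
Set K = True.
  then (!D || !K) forces D = False.
Set B = True.
  then (!B || !C) forces C = False.
  then (C || !Q) forces Q = False.
  then (D || Q || !R) forces R = False.
All clauses satisfied.

P=T, K=T, B=T, D=F, R=F, C=F, Q=F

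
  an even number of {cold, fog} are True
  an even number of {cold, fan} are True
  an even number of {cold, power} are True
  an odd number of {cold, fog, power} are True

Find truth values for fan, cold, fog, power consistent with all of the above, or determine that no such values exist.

fan = True, cold = True, fog = True, power = True

{cold, fog}: 2 true → even ✓
{cold, fan}: 2 true → even ✓
{cold, power}: 2 true → even ✓
{cold, fog, power}: 3 true → odd ✓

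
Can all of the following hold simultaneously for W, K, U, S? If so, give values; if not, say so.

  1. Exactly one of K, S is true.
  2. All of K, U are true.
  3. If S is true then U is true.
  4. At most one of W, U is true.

W = False, K = True, U = True, S = False

  (1) {K, S}: 1 true — exactly one ✓
  (2) {K, U}: all 2 true ✓
  (3) S=F ⇒ U: vacuous ✓
  (4) {W, U}: 1 true — at most one ✓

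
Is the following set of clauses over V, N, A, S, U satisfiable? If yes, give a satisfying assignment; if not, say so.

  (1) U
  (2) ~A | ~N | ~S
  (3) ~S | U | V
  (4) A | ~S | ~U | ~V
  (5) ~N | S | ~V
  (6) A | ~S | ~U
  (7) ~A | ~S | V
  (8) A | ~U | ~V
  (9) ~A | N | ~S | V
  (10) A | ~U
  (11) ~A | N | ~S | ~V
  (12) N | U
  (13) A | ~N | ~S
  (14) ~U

Unsatisfiable — no assignment works.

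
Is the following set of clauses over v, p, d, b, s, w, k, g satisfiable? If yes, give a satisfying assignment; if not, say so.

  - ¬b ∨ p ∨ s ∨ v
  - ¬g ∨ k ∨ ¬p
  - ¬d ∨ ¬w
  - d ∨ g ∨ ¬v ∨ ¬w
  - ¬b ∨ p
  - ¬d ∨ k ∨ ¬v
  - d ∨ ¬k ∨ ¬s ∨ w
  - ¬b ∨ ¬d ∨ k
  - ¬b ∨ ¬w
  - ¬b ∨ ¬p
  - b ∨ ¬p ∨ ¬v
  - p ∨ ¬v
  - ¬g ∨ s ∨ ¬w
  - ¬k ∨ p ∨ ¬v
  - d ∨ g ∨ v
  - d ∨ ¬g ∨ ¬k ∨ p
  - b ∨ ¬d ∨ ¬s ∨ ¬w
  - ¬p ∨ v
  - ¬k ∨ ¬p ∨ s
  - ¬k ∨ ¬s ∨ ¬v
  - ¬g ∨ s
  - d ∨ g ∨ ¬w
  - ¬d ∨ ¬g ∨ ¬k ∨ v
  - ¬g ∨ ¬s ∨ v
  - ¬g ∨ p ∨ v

Try v = True:
  (p ∨ ¬v) forces p = True.
  (¬b ∨ ¬p) forces b = False.
  clause (b ∨ ¬p ∨ ¬v) is falsified — backtrack.
So v = False.
  then (¬p ∨ v) forces p = False.
  then (¬g ∨ p ∨ v) forces g = False.
  then (¬b ∨ p) forces b = False.
  then (d ∨ g ∨ v) forces d = True.
  then (¬d ∨ ¬w) forces w = False.
Set s = False.
Set k = True.
All clauses satisfied.

v: False, p: False, d: True, b: False, s: False, w: False, k: True, g: False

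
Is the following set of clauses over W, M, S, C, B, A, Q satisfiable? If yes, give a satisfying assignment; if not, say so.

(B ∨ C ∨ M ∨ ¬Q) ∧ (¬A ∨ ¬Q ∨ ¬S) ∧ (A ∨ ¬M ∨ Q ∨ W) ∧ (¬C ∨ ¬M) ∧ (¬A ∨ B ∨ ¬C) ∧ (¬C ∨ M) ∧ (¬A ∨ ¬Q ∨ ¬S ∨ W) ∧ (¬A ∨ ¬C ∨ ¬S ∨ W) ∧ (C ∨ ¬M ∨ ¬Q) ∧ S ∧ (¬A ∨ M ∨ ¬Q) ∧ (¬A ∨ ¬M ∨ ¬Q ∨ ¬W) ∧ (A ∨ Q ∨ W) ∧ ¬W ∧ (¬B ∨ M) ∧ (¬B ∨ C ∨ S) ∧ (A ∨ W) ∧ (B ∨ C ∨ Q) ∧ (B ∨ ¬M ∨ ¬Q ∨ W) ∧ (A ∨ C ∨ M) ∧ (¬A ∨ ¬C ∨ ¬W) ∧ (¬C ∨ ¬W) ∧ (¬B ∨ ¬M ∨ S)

Unit clause (S) forces S = True.
Unit clause (¬W) forces W = False.
In (A ∨ W) only A is left, so A = True.
In (¬A ∨ ¬Q ∨ ¬S) only ¬Q is left, so Q = False.
In (¬A ∨ ¬C ∨ ¬S ∨ W) only ¬C is left, so C = False.
In (B ∨ C ∨ Q) only B is left, so B = True.
In (¬B ∨ M) only M is left, so M = True.
All clauses satisfied.

W=F, M=T, S=T, C=F, B=T, A=T, Q=F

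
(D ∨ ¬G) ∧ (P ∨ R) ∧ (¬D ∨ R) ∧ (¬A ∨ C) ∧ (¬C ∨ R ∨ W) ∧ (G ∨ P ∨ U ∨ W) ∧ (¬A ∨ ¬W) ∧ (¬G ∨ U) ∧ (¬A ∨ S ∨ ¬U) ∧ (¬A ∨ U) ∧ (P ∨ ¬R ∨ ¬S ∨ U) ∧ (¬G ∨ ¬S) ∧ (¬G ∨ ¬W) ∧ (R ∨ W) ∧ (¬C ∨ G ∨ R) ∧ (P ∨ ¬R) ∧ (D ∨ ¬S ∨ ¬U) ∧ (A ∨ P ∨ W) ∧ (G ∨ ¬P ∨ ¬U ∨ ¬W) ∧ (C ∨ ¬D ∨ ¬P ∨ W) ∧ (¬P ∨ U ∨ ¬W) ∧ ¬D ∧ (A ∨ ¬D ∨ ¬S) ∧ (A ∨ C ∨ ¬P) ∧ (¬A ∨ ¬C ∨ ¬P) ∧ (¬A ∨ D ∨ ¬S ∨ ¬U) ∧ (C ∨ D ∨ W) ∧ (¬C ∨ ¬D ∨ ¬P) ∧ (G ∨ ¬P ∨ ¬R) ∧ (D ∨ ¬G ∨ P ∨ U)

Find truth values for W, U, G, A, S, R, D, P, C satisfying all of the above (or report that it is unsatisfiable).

No satisfying assignment exists.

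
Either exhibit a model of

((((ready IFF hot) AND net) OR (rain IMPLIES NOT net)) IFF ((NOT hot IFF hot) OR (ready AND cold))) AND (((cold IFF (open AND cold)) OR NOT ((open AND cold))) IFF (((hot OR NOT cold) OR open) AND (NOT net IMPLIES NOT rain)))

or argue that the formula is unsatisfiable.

cold: True, hot: True, net: True, open: False, rain: True, ready: True

  (((ready IFF hot) AND net) OR (rain IMPLIES NOT net)) IFF ((NOT hot IFF hot) OR (ready AND cold)) = True
    ((ready IFF hot) AND net) OR (rain IMPLIES NOT net) = True
      (ready IFF hot) AND net = True
        ready IFF hot = True
      rain IMPLIES NOT net = False
        NOT net = False
    (NOT hot IFF hot) OR (ready AND cold) = True
      NOT hot IFF hot = False
        NOT hot = False
      ready AND cold = True
  ((cold IFF (open AND cold)) OR NOT ((open AND cold))) IFF (((hot OR NOT cold) OR open) AND (NOT net IMPLIES NOT rain)) = True
    (cold IFF (open AND cold)) OR NOT ((open AND cold)) = True
      cold IFF (open AND cold) = False
        open AND cold = False
      NOT ((open AND cold)) = True
        open AND cold = False
    ((hot OR NOT cold) OR open) AND (NOT net IMPLIES NOT rain) = True
      (hot OR NOT cold) OR open = True
        hot OR NOT cold = True
          NOT cold = False
      NOT net IMPLIES NOT rain = True
        NOT net = False
        NOT rain = False
Both conjuncts True, so the formula holds.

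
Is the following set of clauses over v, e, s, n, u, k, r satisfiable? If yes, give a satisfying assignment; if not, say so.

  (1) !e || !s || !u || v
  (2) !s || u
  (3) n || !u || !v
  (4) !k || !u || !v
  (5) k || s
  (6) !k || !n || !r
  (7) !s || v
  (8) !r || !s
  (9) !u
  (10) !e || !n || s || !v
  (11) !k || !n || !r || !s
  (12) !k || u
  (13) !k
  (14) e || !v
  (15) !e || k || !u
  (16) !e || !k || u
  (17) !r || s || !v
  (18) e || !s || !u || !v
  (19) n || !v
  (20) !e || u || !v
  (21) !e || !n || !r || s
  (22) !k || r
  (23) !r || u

Unsatisfiable

Case s = True:
  (!s || u) forces u = True.
  Clause (!u) is falsified — contradiction.
Case s = False:
  (k || s) forces k = True.
  Clause (!k) is falsified — contradiction.
Both cases fail, so the formula is unsatisfiable.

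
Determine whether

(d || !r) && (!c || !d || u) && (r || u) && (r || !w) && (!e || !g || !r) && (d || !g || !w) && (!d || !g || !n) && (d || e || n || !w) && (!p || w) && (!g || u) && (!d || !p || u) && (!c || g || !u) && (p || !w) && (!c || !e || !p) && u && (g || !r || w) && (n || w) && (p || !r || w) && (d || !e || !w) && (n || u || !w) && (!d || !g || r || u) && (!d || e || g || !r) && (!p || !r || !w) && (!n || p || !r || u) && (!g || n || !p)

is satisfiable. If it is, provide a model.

u = True; p = False; w = False; e = False; d = True; r = False; g = False; c = False; n = True

Unit clause (u) forces u = True.
Try p = True:
  (!p || w) forces w = True.
  (r || !w) forces r = True.
  clause (!p || !r || !w) is falsified — backtrack.
So p = False.
  then (p || !w) forces w = False.
  then (n || w) forces n = True.
  then (p || !r || w) forces r = False.
Set e = False.
Set d = True.
  then (!d || !g || !n) forces g = False.
  then (!c || g || !u) forces c = False.
All clauses satisfied.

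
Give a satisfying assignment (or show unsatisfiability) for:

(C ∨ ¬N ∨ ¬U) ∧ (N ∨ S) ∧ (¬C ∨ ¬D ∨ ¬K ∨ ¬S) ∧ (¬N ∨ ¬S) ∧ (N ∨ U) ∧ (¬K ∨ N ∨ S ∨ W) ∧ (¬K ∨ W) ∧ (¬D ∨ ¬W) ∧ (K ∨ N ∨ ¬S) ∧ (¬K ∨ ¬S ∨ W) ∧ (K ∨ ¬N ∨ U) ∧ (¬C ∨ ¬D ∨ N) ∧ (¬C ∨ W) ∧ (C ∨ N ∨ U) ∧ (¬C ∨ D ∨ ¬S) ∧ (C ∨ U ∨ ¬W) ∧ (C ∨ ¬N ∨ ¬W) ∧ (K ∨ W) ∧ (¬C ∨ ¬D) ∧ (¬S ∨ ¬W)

S = False, N = True, W = True, U = True, K = True, D = False, C = True

Try S = True:
  (¬N ∨ ¬S) forces N = False.
  (N ∨ U) forces U = True.
  (K ∨ N ∨ ¬S) forces K = True.
  (¬K ∨ W) forces W = True.
  clause (¬S ∨ ¬W) is falsified — backtrack.
So S = False.
  then (N ∨ S) forces N = True.
Set W = True.
  then (¬D ∨ ¬W) forces D = False.
  then (C ∨ ¬N ∨ ¬W) forces C = True.
Set U = True.
Set K = True.
All clauses satisfied.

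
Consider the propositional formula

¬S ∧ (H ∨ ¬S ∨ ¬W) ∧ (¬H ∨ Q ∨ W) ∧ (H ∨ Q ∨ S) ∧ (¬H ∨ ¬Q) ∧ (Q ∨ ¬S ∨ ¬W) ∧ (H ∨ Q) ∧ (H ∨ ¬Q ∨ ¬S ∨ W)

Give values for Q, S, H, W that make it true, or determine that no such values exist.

Unit clause (¬S) forces S = False.
Set Q = False.
  then (H ∨ Q ∨ S) forces H = True.
  then (¬H ∨ Q ∨ W) forces W = True.
Check each clause:
  (¬S): ¬S holds.
  (H ∨ ¬S ∨ ¬W): H holds.
  (¬H ∨ Q ∨ W): W holds.
  (H ∨ Q ∨ S): H holds.
  (¬H ∨ ¬Q): ¬Q holds.
  (Q ∨ ¬S ∨ ¬W): ¬S holds.
  (H ∨ Q): H holds.
  (H ∨ ¬Q ∨ ¬S ∨ W): H holds.
All clauses satisfied.

Q=F, S=F, H=T, W=T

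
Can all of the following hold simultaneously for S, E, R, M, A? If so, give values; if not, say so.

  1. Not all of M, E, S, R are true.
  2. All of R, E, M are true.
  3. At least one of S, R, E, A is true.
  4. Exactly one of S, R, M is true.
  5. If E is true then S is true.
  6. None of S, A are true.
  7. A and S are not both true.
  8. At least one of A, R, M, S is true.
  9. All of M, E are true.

Case M = True:
  (2) forces R = True.
  Constraint (4) is violated (R=T, M=T) — contradiction.
Case M = False:
  Constraint (2) is violated (M=F) — contradiction.
Both cases fail — unsatisfiable.

No satisfying assignment exists.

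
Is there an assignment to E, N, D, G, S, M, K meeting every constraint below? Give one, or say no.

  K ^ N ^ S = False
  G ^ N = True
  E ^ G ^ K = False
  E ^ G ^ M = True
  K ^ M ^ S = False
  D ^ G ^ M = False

E=F; N=T; D=T; G=F; S=T; M=T; K=F

K ^ N ^ S = F ^ T ^ T = False ✓
G ^ N = F ^ T = True ✓
E ^ G ^ K = F ^ F ^ F = False ✓
E ^ G ^ M = F ^ F ^ T = True ✓
K ^ M ^ S = F ^ T ^ T = False ✓
D ^ G ^ M = T ^ F ^ T = False ✓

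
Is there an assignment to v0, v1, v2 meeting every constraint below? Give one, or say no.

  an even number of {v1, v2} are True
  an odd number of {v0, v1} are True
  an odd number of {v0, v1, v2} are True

v0: True, v1: False, v2: False

{v1, v2}: 0 true → even ✓
{v0, v1}: 1 true → odd ✓
{v0, v1, v2}: 1 true → odd ✓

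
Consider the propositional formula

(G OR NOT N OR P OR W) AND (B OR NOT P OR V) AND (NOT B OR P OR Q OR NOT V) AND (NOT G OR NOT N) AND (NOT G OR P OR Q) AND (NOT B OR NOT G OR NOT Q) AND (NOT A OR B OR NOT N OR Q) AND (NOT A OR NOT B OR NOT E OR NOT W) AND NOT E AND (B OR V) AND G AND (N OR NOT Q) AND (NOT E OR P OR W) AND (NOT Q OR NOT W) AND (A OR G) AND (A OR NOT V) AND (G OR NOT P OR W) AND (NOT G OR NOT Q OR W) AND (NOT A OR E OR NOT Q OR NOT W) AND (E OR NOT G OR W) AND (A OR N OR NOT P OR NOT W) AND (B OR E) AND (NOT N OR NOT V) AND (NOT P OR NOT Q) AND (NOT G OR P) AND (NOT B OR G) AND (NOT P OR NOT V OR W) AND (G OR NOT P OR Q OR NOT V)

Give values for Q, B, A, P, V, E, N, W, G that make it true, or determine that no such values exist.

Unit clause (NOT E) forces E = False.
Unit clause (G) forces G = True.
In (E OR NOT G OR W) only W is left, so W = True.
In (B OR E) only B is left, so B = True.
In (NOT G OR P) only P is left, so P = True.
In (NOT G OR NOT N) only NOT N is left, so N = False.
In (NOT B OR NOT G OR NOT Q) only NOT Q is left, so Q = False.
In (A OR N OR NOT P OR NOT W) only A is left, so A = True.
Set V = True.
All clauses satisfied.

Q: False; B: True; A: True; P: True; V: True; E: False; N: False; W: True; G: True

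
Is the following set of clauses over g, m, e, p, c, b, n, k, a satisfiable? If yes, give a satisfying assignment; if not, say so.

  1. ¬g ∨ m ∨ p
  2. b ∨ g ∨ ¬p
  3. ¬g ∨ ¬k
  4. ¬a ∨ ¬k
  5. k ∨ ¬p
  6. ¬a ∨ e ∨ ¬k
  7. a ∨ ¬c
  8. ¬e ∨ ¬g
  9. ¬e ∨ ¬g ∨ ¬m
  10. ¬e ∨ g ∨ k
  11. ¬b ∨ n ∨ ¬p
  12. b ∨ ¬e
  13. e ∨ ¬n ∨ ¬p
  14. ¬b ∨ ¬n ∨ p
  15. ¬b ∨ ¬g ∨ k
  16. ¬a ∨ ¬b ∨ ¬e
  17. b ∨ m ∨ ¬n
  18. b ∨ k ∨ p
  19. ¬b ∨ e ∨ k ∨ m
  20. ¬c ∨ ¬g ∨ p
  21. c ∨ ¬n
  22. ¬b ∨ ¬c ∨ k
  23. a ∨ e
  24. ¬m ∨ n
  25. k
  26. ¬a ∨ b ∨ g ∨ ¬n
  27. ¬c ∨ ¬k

g: False, m: False, e: True, p: False, c: False, b: True, n: False, k: True, a: False

Unit clause (k) forces k = True.
In (¬c ∨ ¬k) only ¬c is left, so c = False.
In (¬g ∨ ¬k) only ¬g is left, so g = False.
In (¬a ∨ ¬k) only ¬a is left, so a = False.
In (c ∨ ¬n) only ¬n is left, so n = False.
In (a ∨ e) only e is left, so e = True.
In (¬m ∨ n) only ¬m is left, so m = False.
In (b ∨ ¬e) only b is left, so b = True.
In (¬b ∨ n ∨ ¬p) only ¬p is left, so p = False.
All clauses satisfied.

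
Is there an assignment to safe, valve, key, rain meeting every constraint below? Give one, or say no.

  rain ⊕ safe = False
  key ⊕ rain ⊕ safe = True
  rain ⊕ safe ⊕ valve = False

safe = True, valve = False, key = True, rain = True

rain ⊕ safe = T ⊕ T = False ✓
key ⊕ rain ⊕ safe = T ⊕ T ⊕ T = True ✓
rain ⊕ safe ⊕ valve = T ⊕ T ⊕ F = False ✓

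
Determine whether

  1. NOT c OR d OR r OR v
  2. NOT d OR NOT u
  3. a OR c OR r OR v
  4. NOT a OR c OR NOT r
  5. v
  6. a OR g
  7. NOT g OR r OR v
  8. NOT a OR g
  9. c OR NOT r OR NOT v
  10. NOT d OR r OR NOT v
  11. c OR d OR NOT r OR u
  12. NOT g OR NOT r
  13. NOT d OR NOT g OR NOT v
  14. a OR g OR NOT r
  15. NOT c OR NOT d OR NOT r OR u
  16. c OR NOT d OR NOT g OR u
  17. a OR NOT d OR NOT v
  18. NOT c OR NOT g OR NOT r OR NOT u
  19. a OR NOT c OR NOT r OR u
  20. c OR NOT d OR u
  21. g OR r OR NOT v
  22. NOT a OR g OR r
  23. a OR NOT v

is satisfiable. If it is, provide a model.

d = False; a = True; g = True; u = False; r = False; c = True; v = True

Unit clause (v) forces v = True.
In (a OR NOT v) only a is left, so a = True.
In (NOT a OR g) only g is left, so g = True.
In (NOT g OR NOT r) only NOT r is left, so r = False.
In (NOT d OR NOT g OR NOT v) only NOT d is left, so d = False.
Set u = False.
Set c = True.
All clauses satisfied.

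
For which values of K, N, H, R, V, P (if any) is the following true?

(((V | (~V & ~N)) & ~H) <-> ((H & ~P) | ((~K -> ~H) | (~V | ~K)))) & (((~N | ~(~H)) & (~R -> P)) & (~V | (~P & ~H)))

K: False; N: False; H: False; R: False; V: False; P: True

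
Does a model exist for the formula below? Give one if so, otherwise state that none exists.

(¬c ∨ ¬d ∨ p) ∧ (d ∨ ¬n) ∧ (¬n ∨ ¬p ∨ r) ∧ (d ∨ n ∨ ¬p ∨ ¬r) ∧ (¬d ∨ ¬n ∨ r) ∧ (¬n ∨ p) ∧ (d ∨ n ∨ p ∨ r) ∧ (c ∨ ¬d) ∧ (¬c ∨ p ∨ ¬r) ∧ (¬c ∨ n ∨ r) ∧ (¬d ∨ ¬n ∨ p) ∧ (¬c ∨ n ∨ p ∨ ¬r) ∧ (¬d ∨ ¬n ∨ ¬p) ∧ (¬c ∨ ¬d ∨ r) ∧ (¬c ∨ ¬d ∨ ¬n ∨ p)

p = False, c = False, r = True, n = False, d = False

Set p = False.
  then (¬n ∨ p) forces n = False.
Try c = True:
  (¬c ∨ ¬d ∨ p) forces d = False.
  (d ∨ n ∨ p ∨ r) forces r = True.
  clause (¬c ∨ p ∨ ¬r) is falsified — backtrack.
So c = False.
  then (c ∨ ¬d) forces d = False.
  then (d ∨ n ∨ p ∨ r) forces r = True.
All clauses satisfied.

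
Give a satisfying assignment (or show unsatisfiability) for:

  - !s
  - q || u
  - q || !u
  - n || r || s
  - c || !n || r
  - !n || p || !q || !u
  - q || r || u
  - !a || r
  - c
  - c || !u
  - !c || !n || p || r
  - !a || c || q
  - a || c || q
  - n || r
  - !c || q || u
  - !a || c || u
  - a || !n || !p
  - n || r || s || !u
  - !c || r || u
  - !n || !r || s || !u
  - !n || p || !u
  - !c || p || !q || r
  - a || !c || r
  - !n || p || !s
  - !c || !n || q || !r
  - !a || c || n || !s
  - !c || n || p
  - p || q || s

Unit clause (!s) forces s = False.
Unit clause (c) forces c = True.
Try r = False:
  (n || r || s) forces n = True.
  (!a || r) forces a = False.
  clause (a || !c || r) is falsified — backtrack.
So r = True.
Set u = False.
  then (q || u) forces q = True.
Set a = False.
Set p = True.
  then (a || !n || !p) forces n = False.
All clauses satisfied.

c = True; r = True; s = False; u = False; a = False; p = True; q = True; n = False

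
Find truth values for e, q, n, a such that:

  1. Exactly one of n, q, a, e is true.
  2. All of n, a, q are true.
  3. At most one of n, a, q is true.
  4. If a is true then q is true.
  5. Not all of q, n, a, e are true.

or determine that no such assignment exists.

Unsatisfiable — no assignment works.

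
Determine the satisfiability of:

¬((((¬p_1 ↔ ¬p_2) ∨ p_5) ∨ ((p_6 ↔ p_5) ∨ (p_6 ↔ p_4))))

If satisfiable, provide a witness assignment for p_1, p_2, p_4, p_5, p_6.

p_1 = False, p_2 = True, p_4 = False, p_5 = False, p_6 = True

  ¬((((¬p_1 ↔ ¬p_2) ∨ p_5) ∨ ((p_6 ↔ p_5) ∨ (p_6 ↔ p_4)))) = True
    ((¬p_1 ↔ ¬p_2) ∨ p_5) ∨ ((p_6 ↔ p_5) ∨ (p_6 ↔ p_4)) = False
      (¬p_1 ↔ ¬p_2) ∨ p_5 = False
        ¬p_1 ↔ ¬p_2 = False
          ¬p_1 = True
          ¬p_2 = False
      (p_6 ↔ p_5) ∨ (p_6 ↔ p_4) = False
        p_6 ↔ p_5 = False
        p_6 ↔ p_4 = False
The formula evaluates to True.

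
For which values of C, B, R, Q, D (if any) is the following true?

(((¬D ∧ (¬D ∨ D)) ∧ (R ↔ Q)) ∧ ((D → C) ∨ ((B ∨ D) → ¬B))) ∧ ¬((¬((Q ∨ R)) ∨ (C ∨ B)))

C = False, B = False, R = True, Q = True, D = False

  ((¬D ∧ (¬D ∨ D)) ∧ (R ↔ Q)) ∧ ((D → C) ∨ ((B ∨ D) → ¬B)) = True
    (¬D ∧ (¬D ∨ D)) ∧ (R ↔ Q) = True
      ¬D ∧ (¬D ∨ D) = True
        ¬D = True
        ¬D ∨ D = True
          ¬D = True
      R ↔ Q = True
    (D → C) ∨ ((B ∨ D) → ¬B) = True
      D → C = True
      (B ∨ D) → ¬B = True
        B ∨ D = False
        ¬B = True
  ¬((¬((Q ∨ R)) ∨ (C ∨ B))) = True
    ¬((Q ∨ R)) ∨ (C ∨ B) = False
      ¬((Q ∨ R)) = False
        Q ∨ R = True
      C ∨ B = False
Both conjuncts True, so the formula holds.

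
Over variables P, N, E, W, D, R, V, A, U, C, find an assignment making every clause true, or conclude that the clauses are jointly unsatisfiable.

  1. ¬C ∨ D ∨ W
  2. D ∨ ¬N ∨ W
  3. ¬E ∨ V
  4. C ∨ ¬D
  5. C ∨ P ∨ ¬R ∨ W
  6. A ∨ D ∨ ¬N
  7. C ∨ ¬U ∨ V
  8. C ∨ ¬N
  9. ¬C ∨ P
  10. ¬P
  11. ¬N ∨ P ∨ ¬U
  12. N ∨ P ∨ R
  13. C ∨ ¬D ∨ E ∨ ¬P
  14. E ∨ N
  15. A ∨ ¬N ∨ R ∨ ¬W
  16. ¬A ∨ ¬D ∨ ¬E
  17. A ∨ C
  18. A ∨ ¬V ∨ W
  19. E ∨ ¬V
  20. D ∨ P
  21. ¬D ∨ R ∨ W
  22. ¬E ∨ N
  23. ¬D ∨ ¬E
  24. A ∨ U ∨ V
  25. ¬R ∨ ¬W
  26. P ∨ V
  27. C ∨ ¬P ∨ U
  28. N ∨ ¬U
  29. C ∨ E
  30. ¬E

Unsatisfiable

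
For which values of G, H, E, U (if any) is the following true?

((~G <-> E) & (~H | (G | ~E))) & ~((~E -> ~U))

G: True, H: False, E: False, U: True

  (~G <-> E) & (~H | (G | ~E)) = True
    ~G <-> E = True
      ~G = False
    ~H | (G | ~E) = True
      ~H = True
      G | ~E = True
        ~E = True
  ~((~E -> ~U)) = True
    ~E -> ~U = False
      ~E = True
      ~U = False
Both conjuncts True, so the formula holds.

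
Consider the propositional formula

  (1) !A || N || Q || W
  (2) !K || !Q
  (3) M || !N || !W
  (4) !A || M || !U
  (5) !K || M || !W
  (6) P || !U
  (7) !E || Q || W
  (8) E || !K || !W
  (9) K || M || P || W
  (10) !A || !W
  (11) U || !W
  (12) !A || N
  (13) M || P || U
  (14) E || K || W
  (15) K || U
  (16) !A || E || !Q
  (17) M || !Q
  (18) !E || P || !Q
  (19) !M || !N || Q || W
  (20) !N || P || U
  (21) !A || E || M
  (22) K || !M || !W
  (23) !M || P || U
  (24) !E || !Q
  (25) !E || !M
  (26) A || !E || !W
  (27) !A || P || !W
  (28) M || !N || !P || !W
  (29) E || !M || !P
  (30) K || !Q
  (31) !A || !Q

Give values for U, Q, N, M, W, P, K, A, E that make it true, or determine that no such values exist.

U = True, Q = False, N = True, M = False, W = False, P = True, K = True, A = False, E = False

Set U = True.
  then (P || !U) forces P = True.
Try Q = True:
  (!K || !Q) forces K = False.
  clause (K || !Q) is falsified — backtrack.
So Q = False.
Set N = True.
Try M = True:
  (!M || !N || Q || W) forces W = True.
  (!A || !W) forces A = False.
  (K || !M || !W) forces K = True.
  (E || !K || !W) forces E = True.
  clause (!E || !M) is falsified — backtrack.
So M = False.
  then (M || !N || !W) forces W = False.
  then (!A || M || !U) forces A = False.
  then (!E || Q || W) forces E = False.
  then (E || K || W) forces K = True.
All clauses satisfied.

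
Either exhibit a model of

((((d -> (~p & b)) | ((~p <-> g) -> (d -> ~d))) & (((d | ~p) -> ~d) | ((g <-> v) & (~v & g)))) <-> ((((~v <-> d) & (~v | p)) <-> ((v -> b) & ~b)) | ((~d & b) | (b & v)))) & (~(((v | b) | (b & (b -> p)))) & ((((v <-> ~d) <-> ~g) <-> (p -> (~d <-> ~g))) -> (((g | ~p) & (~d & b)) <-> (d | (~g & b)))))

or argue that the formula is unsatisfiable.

Unsatisfiable — no assignment works.

Case b = True: the conjunct ~(((v | b) | (b & (b -> p)))) becomes ~((True | p)) = False.
Case b = False: the formula simplifies to (((~d | ((~p <-> g) -> (d -> ~d))) & (((d | ~p) -> ~d) | ((g <-> v) & (~v & g)))) <-> (((~v <-> d) & (~v | p)) <-> ~v)) & (~v & ((((v <-> ~d) <-> ~g) <-> (p -> (~d <-> ~g))) -> ~d)).
  v = True: the conjunct ~v is False.
  v = False: simplifies to (((~d | ((~p <-> g) -> (d -> ~d))) & (((d | ~p) -> ~d) | (~g & g))) <-> d) & (((d <-> ~g) <-> (p -> (~d <-> ~g))) -> ~d).
    d = True: simplifies to (~((~p <-> g)) & (~g & g)) & ~((~g <-> (p -> g))).
      g = True: the conjunct ~g is False.
      g = False: the conjunct g is False.
    d = False: the conjunct ((~d | ((~p <-> g) -> (d -> ~d))) & (((d | ~p) -> ~d) | (~g & g))) <-> d becomes (True & True) <-> False = False.
Both cases fail — unsatisfiable.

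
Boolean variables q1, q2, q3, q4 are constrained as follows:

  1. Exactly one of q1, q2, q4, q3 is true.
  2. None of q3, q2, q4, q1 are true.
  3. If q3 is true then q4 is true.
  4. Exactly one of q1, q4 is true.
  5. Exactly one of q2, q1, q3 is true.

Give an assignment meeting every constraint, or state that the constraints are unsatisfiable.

Unsatisfiable

Case q1 = True:
  Constraint (2) is violated (q1=T) — contradiction.
Case q1 = False:
  (2) forces q3 = False.
  (2) forces q2 = False.
  Constraint (5) is violated (q2=F, q1=F, q3=F) — contradiction.
Both cases fail — unsatisfiable.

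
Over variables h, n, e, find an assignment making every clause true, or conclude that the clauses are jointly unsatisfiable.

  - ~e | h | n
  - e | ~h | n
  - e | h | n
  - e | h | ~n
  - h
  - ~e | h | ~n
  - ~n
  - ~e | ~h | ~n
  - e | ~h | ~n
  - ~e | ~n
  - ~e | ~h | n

The formula is unsatisfiable.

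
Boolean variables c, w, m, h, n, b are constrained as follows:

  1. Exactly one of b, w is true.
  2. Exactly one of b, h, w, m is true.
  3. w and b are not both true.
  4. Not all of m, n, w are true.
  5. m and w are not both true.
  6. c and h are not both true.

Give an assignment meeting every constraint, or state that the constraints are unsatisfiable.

c = False, w = False, m = False, h = False, n = False, b = True

  (1) {b, w}: 1 true — exactly one ✓
  (2) {b, h, w, m}: 1 true — exactly one ✓
  (3) w=F, b=T — not both ✓
  (4) {m, n, w}: 0/3 true — not all ✓
  (5) m=F, w=F — not both ✓
  (6) c=F, h=F — not both ✓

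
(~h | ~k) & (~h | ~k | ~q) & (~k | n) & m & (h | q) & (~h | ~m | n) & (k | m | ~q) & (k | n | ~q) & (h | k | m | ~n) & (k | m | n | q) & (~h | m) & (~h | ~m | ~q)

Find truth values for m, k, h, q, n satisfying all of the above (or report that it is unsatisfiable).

m: True; k: False; h: False; q: True; n: True

Unit clause (m) forces m = True.
Set k = False.
Set h = False.
  then (h | q) forces q = True.
  then (k | n | ~q) forces n = True.
All clauses satisfied.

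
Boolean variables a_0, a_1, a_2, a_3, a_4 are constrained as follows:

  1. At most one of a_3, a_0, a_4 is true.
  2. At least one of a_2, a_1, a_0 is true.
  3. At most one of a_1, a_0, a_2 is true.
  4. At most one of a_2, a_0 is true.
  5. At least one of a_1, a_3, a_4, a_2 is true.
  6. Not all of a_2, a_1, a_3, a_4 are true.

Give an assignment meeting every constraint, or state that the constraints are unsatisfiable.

a_0 = False; a_1 = False; a_2 = True; a_3 = False; a_4 = False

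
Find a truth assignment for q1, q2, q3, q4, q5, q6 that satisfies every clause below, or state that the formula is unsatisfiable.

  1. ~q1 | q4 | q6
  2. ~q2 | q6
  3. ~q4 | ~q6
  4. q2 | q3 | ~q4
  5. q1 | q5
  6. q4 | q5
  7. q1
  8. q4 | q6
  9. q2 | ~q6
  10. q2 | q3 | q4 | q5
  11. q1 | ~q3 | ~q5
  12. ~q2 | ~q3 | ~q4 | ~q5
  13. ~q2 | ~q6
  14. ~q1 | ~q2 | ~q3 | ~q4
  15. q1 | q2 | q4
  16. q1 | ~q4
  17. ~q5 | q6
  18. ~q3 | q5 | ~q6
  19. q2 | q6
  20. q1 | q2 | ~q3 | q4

UNSATISFIABLE

Case q2 = True:
  (~q2 | q6) forces q6 = True.
  Clause (~q2 | ~q6) is falsified — contradiction.
Case q2 = False:
  (q1) forces q1 = True.
  (q2 | ~q6) forces q6 = False.
  Clause (q2 | q6) is falsified — contradiction.
Both cases fail, so the formula is unsatisfiable.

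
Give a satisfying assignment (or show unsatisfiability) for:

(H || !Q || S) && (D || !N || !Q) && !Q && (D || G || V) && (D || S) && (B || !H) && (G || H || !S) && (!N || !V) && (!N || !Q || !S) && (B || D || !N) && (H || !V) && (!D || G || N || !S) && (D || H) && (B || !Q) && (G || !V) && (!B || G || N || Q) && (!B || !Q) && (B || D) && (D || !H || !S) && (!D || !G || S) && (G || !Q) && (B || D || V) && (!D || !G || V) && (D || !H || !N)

Q: False; N: True; G: False; V: False; S: False; H: False; D: True; B: False

Unit clause (!Q) forces Q = False.
Set N = True.
  then (!N || !V) forces V = False.
Try G = True:
  (!D || !G || V) forces D = False.
  (D || S) forces S = True.
  (B || D || !N) forces B = True.
  (D || H) forces H = True.
  clause (D || !H || !S) is falsified — backtrack.
So G = False.
  then (D || G || V) forces D = True.
Set S = False.
Set H = False.
Set B = False.
All clauses satisfied.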